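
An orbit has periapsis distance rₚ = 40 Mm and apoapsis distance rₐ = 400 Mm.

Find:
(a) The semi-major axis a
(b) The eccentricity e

Convert to SI: rₚ = 40 Mm = 4e+07 m; rₐ = 400 Mm = 4e+08 m.
(a) a = (rₚ + rₐ) / 2 = (4e+07 + 4e+08) / 2 ≈ 2.2e+08 m = 220 Mm.
(b) e = (rₐ − rₚ) / (rₐ + rₚ) = (4e+08 − 4e+07) / (4e+08 + 4e+07) ≈ 0.8182.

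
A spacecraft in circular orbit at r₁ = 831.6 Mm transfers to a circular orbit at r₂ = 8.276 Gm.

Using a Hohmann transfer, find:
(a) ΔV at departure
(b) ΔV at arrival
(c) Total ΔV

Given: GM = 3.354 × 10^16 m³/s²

Convert to SI: r₁ = 831.6 Mm = 8.316e+08 m; r₂ = 8.276 Gm = 8.276e+09 m.
Transfer semi-major axis: a_t = (r₁ + r₂)/2 = (8.316e+08 + 8.276e+09)/2 = 4.5538e+09 m.
Circular speeds: v₁ = √(GM/r₁) = 6350.74 m/s, v₂ = √(GM/r₂) = 2013.13 m/s.
Transfer speeds (vis-viva v² = GM(2/r − 1/a_t)): v₁ᵗ = 8561.45 m/s, v₂ᵗ = 860.283 m/s.
(a) ΔV₁ = |v₁ᵗ − v₁| ≈ 2211 m/s = 2.211 km/s.
(b) ΔV₂ = |v₂ − v₂ᵗ| ≈ 1153 m/s = 1.153 km/s.
(c) ΔV_total = ΔV₁ + ΔV₂ ≈ 3364 m/s = 3.364 km/s.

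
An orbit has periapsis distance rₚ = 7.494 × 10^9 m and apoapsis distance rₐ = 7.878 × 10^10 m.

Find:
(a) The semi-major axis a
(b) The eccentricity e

(a) a = (rₚ + rₐ) / 2 = (7.494e+09 + 7.878e+10) / 2 ≈ 4.314e+10 m = 4.314 × 10^10 m.
(b) e = (rₐ − rₚ) / (rₐ + rₚ) = (7.878e+10 − 7.494e+09) / (7.878e+10 + 7.494e+09) ≈ 0.8263.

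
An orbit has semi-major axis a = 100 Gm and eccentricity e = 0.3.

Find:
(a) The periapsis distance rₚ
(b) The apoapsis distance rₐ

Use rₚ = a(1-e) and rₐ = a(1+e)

Convert to SI: a = 100 Gm = 1e+11 m.
(a) rₚ = a(1 − e) = 1e+11 · (1 − 0.3) = 1e+11 · 0.7 ≈ 7e+10 m = 70 Gm.
(b) rₐ = a(1 + e) = 1e+11 · (1 + 0.3) = 1e+11 · 1.3 ≈ 1.3e+11 m = 130 Gm.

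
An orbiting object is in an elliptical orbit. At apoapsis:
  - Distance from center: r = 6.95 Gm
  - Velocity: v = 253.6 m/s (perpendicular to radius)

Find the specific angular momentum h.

Convert to SI: r = 6.95 Gm = 6.95e+09 m.
With v perpendicular to r, h = r · v.
h = 6.95e+09 · 253.6 m²/s ≈ 1.763e+12 m²/s.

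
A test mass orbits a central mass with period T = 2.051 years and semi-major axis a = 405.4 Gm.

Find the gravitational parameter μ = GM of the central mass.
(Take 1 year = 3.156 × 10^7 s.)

Convert to SI: T = 2.051 years = 6.47296e+07 s; a = 405.4 Gm = 4.054e+11 m.
GM = 4π² · a³ / T².
GM = 4π² · (4.054e+11)³ / (6.47296e+07)² m³/s² ≈ 6.278e+20 m³/s² = 6.278 × 10^20 m³/s².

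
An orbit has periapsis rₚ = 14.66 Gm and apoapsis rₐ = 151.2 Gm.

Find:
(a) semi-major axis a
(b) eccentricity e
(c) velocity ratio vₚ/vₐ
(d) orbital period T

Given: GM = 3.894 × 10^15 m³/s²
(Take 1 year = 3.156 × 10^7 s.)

Convert to SI: rₚ = 14.66 Gm = 1.466e+10 m; rₐ = 151.2 Gm = 1.512e+11 m.
(a) a = (rₚ + rₐ)/2 = (1.466e+10 + 1.512e+11)/2 ≈ 8.293e+10 m
(b) e = (rₐ − rₚ)/(rₐ + rₚ) = (1.512e+11 − 1.466e+10)/(1.512e+11 + 1.466e+10) ≈ 0.8232
(c) Conservation of angular momentum (rₚvₚ = rₐvₐ) gives vₚ/vₐ = rₐ/rₚ = 1.512e+11/1.466e+10 ≈ 10.31
(d) With a = (rₚ + rₐ)/2 = 8.293e+10 m, T = 2π √(a³/GM) = 2π √((8.293e+10)³/3.894e+15) s ≈ 2.405e+09 s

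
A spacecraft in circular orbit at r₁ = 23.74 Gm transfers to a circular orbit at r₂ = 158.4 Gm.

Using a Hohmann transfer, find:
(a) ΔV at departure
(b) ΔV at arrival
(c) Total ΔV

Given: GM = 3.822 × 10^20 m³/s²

Convert to SI: r₁ = 23.74 Gm = 2.374e+10 m; r₂ = 158.4 Gm = 1.584e+11 m.
Transfer semi-major axis: a_t = (r₁ + r₂)/2 = (2.374e+10 + 1.584e+11)/2 = 9.107e+10 m.
Circular speeds: v₁ = √(GM/r₁) = 126883 m/s, v₂ = √(GM/r₂) = 49121.1 m/s.
Transfer speeds (vis-viva v² = GM(2/r − 1/a_t)): v₁ᵗ = 167338 m/s, v₂ᵗ = 25079.6 m/s.
(a) ΔV₁ = |v₁ᵗ − v₁| ≈ 4.045e+04 m/s = 40.45 km/s.
(b) ΔV₂ = |v₂ − v₂ᵗ| ≈ 2.404e+04 m/s = 24.04 km/s.
(c) ΔV_total = ΔV₁ + ΔV₂ ≈ 6.45e+04 m/s = 64.5 km/s.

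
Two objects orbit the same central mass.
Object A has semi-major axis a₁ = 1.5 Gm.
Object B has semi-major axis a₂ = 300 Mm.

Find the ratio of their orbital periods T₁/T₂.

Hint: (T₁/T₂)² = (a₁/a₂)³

Convert to SI: a₁ = 1.5 Gm = 1.5e+09 m; a₂ = 300 Mm = 3e+08 m.
From Kepler's third law, (T₁/T₂)² = (a₁/a₂)³, so T₁/T₂ = (a₁/a₂)^(3/2).
a₁/a₂ = 1.5e+09 / 3e+08 = 5.
T₁/T₂ = (5)^(3/2) ≈ 11.18.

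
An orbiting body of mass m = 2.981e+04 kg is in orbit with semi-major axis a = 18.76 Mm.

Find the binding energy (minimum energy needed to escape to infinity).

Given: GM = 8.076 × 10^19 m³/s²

Convert to SI: a = 18.76 Mm = 1.876e+07 m.
Total orbital energy is E = −GMm/(2a); binding energy is E_bind = −E = GMm/(2a).
E_bind = 8.076e+19 · 2.981e+04 / (2 · 1.876e+07) J ≈ 6.416e+16 J = 64.16 PJ.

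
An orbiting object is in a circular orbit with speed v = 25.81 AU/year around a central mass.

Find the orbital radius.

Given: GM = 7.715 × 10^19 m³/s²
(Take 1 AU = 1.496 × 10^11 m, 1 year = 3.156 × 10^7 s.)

Convert to SI: v = 25.81 AU/year = 122344 m/s.
For a circular orbit, v² = GM / r, so r = GM / v².
r = 7.715e+19 / (122344)² m ≈ 5.154e+09 m = 0.03445 AU.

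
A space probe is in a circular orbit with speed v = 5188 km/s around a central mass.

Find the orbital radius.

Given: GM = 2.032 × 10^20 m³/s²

Convert to SI: v = 5188 km/s = 5.188e+06 m/s.
For a circular orbit, v² = GM / r, so r = GM / v².
r = 2.032e+20 / (5.188e+06)² m ≈ 7.55e+06 m = 7.55 Mm.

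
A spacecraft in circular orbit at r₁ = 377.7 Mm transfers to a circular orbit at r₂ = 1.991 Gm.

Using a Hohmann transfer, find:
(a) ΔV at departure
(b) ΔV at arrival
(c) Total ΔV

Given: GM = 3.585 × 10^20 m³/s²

Convert to SI: r₁ = 377.7 Mm = 3.777e+08 m; r₂ = 1.991 Gm = 1.991e+09 m.
Transfer semi-major axis: a_t = (r₁ + r₂)/2 = (3.777e+08 + 1.991e+09)/2 = 1.18435e+09 m.
Circular speeds: v₁ = √(GM/r₁) = 974252 m/s, v₂ = √(GM/r₂) = 424335 m/s.
Transfer speeds (vis-viva v² = GM(2/r − 1/a_t)): v₁ᵗ = 1.26318e+06 m/s, v₂ᵗ = 239631 m/s.
(a) ΔV₁ = |v₁ᵗ − v₁| ≈ 2.889e+05 m/s = 288.9 km/s.
(b) ΔV₂ = |v₂ − v₂ᵗ| ≈ 1.847e+05 m/s = 184.7 km/s.
(c) ΔV_total = ΔV₁ + ΔV₂ ≈ 4.736e+05 m/s = 473.6 km/s.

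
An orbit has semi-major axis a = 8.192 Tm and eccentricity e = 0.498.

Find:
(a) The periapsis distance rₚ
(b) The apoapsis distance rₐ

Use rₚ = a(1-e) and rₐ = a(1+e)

Convert to SI: a = 8.192 Tm = 8.192e+12 m.
(a) rₚ = a(1 − e) = 8.192e+12 · (1 − 0.498) = 8.192e+12 · 0.502 ≈ 4.112e+12 m = 4.112 Tm.
(b) rₐ = a(1 + e) = 8.192e+12 · (1 + 0.498) = 8.192e+12 · 1.498 ≈ 1.227e+13 m = 12.27 Tm.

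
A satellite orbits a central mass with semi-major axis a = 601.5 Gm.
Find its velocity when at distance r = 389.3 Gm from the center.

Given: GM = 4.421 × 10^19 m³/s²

Convert to SI: a = 601.5 Gm = 6.015e+11 m; r = 389.3 Gm = 3.893e+11 m.
Vis-viva: v = √(GM · (2/r − 1/a)).
2/r − 1/a = 2/3.893e+11 − 1/6.015e+11 = 3.47492e-12 m⁻¹.
v = √(4.421e+19 · 3.47492e-12) m/s ≈ 1.239e+04 m/s = 12.39 km/s.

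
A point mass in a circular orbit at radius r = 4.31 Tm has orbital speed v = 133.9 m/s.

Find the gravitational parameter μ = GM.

Convert to SI: r = 4.31 Tm = 4.31e+12 m.
For a circular orbit v² = GM/r, so GM = v² · r.
GM = (133.9)² · 4.31e+12 m³/s² ≈ 7.727e+16 m³/s² = 7.727 × 10^16 m³/s².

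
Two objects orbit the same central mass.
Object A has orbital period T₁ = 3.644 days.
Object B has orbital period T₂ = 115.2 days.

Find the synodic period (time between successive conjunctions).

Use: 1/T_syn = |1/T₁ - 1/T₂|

Convert to SI: T₁ = 3.644 days = 314842 s; T₂ = 115.2 days = 9.95328e+06 s.
T_syn = |T₁ · T₂ / (T₁ − T₂)|.
T_syn = |314842 · 9.95328e+06 / (314842 − 9.95328e+06)| s ≈ 3.251e+05 s = 3.763 days.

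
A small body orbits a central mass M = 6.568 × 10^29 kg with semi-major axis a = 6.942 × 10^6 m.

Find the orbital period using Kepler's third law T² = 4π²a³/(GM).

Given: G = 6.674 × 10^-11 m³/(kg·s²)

GM = G · M = 6.674e-11 · 6.568e+29 = 4.38348e+19 m³/s².
Kepler's third law: T = 2π √(a³ / GM).
Substituting a = 6.942e+06 m and GM = 4.38348e+19 m³/s²:
T = 2π √((6.942e+06)³ / 4.38348e+19) s
T ≈ 17.36 s = 17.36 seconds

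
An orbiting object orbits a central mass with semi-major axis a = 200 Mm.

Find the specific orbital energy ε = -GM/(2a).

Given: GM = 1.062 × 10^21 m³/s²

Convert to SI: a = 200 Mm = 2e+08 m.
ε = −GM / (2a).
ε = −1.062e+21 / (2 · 2e+08) J/kg ≈ -2.655e+12 J/kg = -2655 GJ/kg.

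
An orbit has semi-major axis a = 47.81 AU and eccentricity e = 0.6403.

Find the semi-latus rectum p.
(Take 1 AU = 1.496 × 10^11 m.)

Convert to SI: a = 47.81 AU = 7.15238e+12 m.
p = a (1 − e²).
p = 7.15238e+12 · (1 − (0.6403)²) = 7.15238e+12 · 0.590016 ≈ 4.22e+12 m = 28.21 AU.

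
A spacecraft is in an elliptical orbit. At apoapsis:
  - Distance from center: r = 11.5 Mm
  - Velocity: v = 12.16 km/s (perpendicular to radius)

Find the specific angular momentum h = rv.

Convert to SI: r = 11.5 Mm = 1.15e+07 m; v = 12.16 km/s = 12160 m/s.
With v perpendicular to r, h = r · v.
h = 1.15e+07 · 12160 m²/s ≈ 1.398e+11 m²/s.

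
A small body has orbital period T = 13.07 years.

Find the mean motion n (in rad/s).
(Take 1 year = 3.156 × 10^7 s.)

Convert to SI: T = 13.07 years = 4.12489e+08 s.
n = 2π / T.
n = 2π / 4.12489e+08 s ≈ 1.523e-08 rad/s.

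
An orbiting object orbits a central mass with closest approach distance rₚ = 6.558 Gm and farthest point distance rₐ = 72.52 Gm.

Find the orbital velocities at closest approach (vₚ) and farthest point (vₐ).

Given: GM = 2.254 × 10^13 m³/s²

Convert to SI: rₚ = 6.558 Gm = 6.558e+09 m; rₐ = 72.52 Gm = 7.252e+10 m.
Use the vis-viva equation v² = GM(2/r − 1/a) with a = (rₚ + rₐ)/2 = (6.558e+09 + 7.252e+10)/2 = 3.9539e+10 m.
vₚ = √(GM · (2/rₚ − 1/a)) = √(2.254e+13 · (2/6.558e+09 − 1/3.9539e+10)) m/s ≈ 79.4 m/s = 79.4 m/s.
vₐ = √(GM · (2/rₐ − 1/a)) = √(2.254e+13 · (2/7.252e+10 − 1/3.9539e+10)) m/s ≈ 7.18 m/s = 7.18 m/s.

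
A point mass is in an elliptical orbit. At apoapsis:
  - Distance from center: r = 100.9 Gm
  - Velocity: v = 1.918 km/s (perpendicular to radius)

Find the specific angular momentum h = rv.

Convert to SI: r = 100.9 Gm = 1.009e+11 m; v = 1.918 km/s = 1918 m/s.
With v perpendicular to r, h = r · v.
h = 1.009e+11 · 1918 m²/s ≈ 1.935e+14 m²/s.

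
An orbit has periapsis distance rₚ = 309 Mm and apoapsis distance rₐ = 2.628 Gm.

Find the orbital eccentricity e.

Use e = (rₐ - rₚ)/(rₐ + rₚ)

Convert to SI: rₚ = 309 Mm = 3.09e+08 m; rₐ = 2.628 Gm = 2.628e+09 m.
e = (rₐ − rₚ) / (rₐ + rₚ).
e = (2.628e+09 − 3.09e+08) / (2.628e+09 + 3.09e+08) = 2.319e+09 / 2.937e+09 ≈ 0.7896.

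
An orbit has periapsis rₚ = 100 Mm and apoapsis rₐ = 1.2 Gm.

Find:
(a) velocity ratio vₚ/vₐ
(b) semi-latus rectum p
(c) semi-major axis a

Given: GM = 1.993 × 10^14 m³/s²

Convert to SI: rₚ = 100 Mm = 1e+08 m; rₐ = 1.2 Gm = 1.2e+09 m.
(a) Conservation of angular momentum (rₚvₚ = rₐvₐ) gives vₚ/vₐ = rₐ/rₚ = 1.2e+09/1e+08 ≈ 12
(b) From a = (rₚ + rₐ)/2 = 6.5e+08 m and e = (rₐ − rₚ)/(rₐ + rₚ) = 0.846154, p = a(1 − e²) = 6.5e+08 · (1 − (0.846154)²) ≈ 1.846e+08 m
(c) a = (rₚ + rₐ)/2 = (1e+08 + 1.2e+09)/2 ≈ 6.5e+08 m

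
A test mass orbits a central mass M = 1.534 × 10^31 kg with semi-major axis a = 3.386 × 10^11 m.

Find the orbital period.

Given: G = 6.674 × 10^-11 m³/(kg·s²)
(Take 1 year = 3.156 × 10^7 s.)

GM = G · M = 6.674e-11 · 1.534e+31 = 1.02379e+21 m³/s².
Kepler's third law: T = 2π √(a³ / GM).
Substituting a = 3.386e+11 m and GM = 1.02379e+21 m³/s²:
T = 2π √((3.386e+11)³ / 1.02379e+21) s
T ≈ 3.869e+07 s = 1.226 years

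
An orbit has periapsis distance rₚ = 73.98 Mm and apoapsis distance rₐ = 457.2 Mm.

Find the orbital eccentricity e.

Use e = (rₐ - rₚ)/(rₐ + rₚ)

Convert to SI: rₚ = 73.98 Mm = 7.398e+07 m; rₐ = 457.2 Mm = 4.572e+08 m.
e = (rₐ − rₚ) / (rₐ + rₚ).
e = (4.572e+08 − 7.398e+07) / (4.572e+08 + 7.398e+07) = 3.8322e+08 / 5.3118e+08 ≈ 0.7215.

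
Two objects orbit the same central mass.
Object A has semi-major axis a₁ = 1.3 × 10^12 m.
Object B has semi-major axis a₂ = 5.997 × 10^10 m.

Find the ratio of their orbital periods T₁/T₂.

From Kepler's third law, (T₁/T₂)² = (a₁/a₂)³, so T₁/T₂ = (a₁/a₂)^(3/2).
a₁/a₂ = 1.3e+12 / 5.997e+10 = 21.6775.
T₁/T₂ = (21.6775)^(3/2) ≈ 100.9.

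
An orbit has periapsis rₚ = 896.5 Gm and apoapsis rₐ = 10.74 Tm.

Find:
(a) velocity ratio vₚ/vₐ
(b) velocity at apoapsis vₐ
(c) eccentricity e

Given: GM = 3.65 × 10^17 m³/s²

Convert to SI: rₚ = 896.5 Gm = 8.965e+11 m; rₐ = 10.74 Tm = 1.074e+13 m.
(a) Conservation of angular momentum (rₚvₚ = rₐvₐ) gives vₚ/vₐ = rₐ/rₚ = 1.074e+13/8.965e+11 ≈ 11.98
(b) With a = (rₚ + rₐ)/2 = 5.81825e+12 m, vₐ = √(GM (2/rₐ − 1/a)) = √(3.65e+17 · (2/1.074e+13 − 1/5.81825e+12)) m/s ≈ 72.36 m/s
(c) e = (rₐ − rₚ)/(rₐ + rₚ) = (1.074e+13 − 8.965e+11)/(1.074e+13 + 8.965e+11) ≈ 0.8459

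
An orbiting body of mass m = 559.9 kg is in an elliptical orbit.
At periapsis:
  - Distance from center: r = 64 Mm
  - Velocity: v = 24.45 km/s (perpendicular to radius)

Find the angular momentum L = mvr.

Convert to SI: r = 64 Mm = 6.4e+07 m; v = 24.45 km/s = 24450 m/s.
Since v is perpendicular to r, L = m · v · r.
L = 559.9 · 24450 · 6.4e+07 kg·m²/s ≈ 8.761e+14 kg·m²/s.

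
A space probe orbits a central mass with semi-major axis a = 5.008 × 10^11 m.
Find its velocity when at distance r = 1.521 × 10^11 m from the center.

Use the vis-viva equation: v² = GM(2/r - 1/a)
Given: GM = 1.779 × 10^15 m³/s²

Vis-viva: v = √(GM · (2/r − 1/a)).
2/r − 1/a = 2/1.521e+11 − 1/5.008e+11 = 1.11524e-11 m⁻¹.
v = √(1.779e+15 · 1.11524e-11) m/s ≈ 140.9 m/s = 140.9 m/s.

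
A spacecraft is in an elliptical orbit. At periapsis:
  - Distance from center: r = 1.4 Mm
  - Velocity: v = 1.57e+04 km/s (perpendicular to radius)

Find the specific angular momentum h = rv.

Convert to SI: r = 1.4 Mm = 1.4e+06 m; v = 1.57e+04 km/s = 1.57e+07 m/s.
With v perpendicular to r, h = r · v.
h = 1.4e+06 · 1.57e+07 m²/s ≈ 2.198e+13 m²/s.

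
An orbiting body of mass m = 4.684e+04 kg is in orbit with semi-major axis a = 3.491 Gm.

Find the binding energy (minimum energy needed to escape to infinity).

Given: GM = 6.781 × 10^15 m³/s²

Convert to SI: a = 3.491 Gm = 3.491e+09 m.
Total orbital energy is E = −GMm/(2a); binding energy is E_bind = −E = GMm/(2a).
E_bind = 6.781e+15 · 4.684e+04 / (2 · 3.491e+09) J ≈ 4.549e+10 J = 45.49 GJ.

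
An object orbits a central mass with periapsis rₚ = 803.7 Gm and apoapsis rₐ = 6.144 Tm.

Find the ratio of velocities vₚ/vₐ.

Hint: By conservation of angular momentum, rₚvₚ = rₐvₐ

Convert to SI: rₚ = 803.7 Gm = 8.037e+11 m; rₐ = 6.144 Tm = 6.144e+12 m.
Conservation of angular momentum gives rₚvₚ = rₐvₐ, so vₚ/vₐ = rₐ/rₚ.
vₚ/vₐ = 6.144e+12 / 8.037e+11 ≈ 7.645.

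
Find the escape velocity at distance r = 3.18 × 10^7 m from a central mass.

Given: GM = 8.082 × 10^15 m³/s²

Escape velocity comes from setting total energy to zero: ½v² − GM/r = 0 ⇒ v_esc = √(2GM / r).
v_esc = √(2 · 8.082e+15 / 3.18e+07) m/s ≈ 2.255e+04 m/s = 22.55 km/s.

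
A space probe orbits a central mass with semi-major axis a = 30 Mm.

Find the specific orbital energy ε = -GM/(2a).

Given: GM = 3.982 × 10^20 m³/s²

Convert to SI: a = 30 Mm = 3e+07 m.
ε = −GM / (2a).
ε = −3.982e+20 / (2 · 3e+07) J/kg ≈ -6.637e+12 J/kg = -6637 GJ/kg.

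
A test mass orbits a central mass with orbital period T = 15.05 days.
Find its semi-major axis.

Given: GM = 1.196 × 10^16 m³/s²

Convert to SI: T = 15.05 days = 1.30032e+06 s.
Invert Kepler's third law: a = (GM · T² / (4π²))^(1/3).
Substituting T = 1.30032e+06 s and GM = 1.196e+16 m³/s²:
a = (1.196e+16 · (1.30032e+06)² / (4π²))^(1/3) m
a ≈ 8.001e+08 m = 800.1 Mm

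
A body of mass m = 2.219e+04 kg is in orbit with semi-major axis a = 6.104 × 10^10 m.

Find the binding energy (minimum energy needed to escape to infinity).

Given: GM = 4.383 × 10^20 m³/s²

Total orbital energy is E = −GMm/(2a); binding energy is E_bind = −E = GMm/(2a).
E_bind = 4.383e+20 · 2.219e+04 / (2 · 6.104e+10) J ≈ 7.967e+13 J = 79.67 TJ.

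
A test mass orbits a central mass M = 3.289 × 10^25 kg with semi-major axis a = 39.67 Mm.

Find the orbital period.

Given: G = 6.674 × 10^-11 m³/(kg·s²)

Convert to SI: a = 39.67 Mm = 3.967e+07 m.
GM = G · M = 6.674e-11 · 3.289e+25 = 2.19508e+15 m³/s².
Kepler's third law: T = 2π √(a³ / GM).
Substituting a = 3.967e+07 m and GM = 2.19508e+15 m³/s²:
T = 2π √((3.967e+07)³ / 2.19508e+15) s
T ≈ 3.351e+04 s = 9.308 hours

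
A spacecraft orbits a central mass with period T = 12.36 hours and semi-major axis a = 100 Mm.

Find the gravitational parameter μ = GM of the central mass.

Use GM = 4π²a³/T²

Convert to SI: T = 12.36 hours = 44496 s; a = 100 Mm = 1e+08 m.
GM = 4π² · a³ / T².
GM = 4π² · (1e+08)³ / (44496)² m³/s² ≈ 1.994e+16 m³/s² = 1.994 × 10^16 m³/s².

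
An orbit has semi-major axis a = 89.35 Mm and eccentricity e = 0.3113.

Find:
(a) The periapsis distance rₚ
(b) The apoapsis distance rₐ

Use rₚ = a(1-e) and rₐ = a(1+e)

Convert to SI: a = 89.35 Mm = 8.935e+07 m.
(a) rₚ = a(1 − e) = 8.935e+07 · (1 − 0.3113) = 8.935e+07 · 0.6887 ≈ 6.154e+07 m = 61.54 Mm.
(b) rₐ = a(1 + e) = 8.935e+07 · (1 + 0.3113) = 8.935e+07 · 1.3113 ≈ 1.172e+08 m = 117.2 Mm.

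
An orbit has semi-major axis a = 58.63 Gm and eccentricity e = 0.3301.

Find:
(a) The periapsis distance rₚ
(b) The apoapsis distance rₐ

Convert to SI: a = 58.63 Gm = 5.863e+10 m.
(a) rₚ = a(1 − e) = 5.863e+10 · (1 − 0.3301) = 5.863e+10 · 0.6699 ≈ 3.928e+10 m = 39.28 Gm.
(b) rₐ = a(1 + e) = 5.863e+10 · (1 + 0.3301) = 5.863e+10 · 1.3301 ≈ 7.798e+10 m = 77.98 Gm.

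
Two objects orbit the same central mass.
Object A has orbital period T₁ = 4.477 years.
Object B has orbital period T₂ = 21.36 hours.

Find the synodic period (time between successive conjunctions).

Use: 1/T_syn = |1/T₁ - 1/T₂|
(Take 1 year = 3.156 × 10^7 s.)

Convert to SI: T₁ = 4.477 years = 1.41294e+08 s; T₂ = 21.36 hours = 76896 s.
T_syn = |T₁ · T₂ / (T₁ − T₂)|.
T_syn = |1.41294e+08 · 76896 / (1.41294e+08 − 76896)| s ≈ 7.694e+04 s = 21.37 hours.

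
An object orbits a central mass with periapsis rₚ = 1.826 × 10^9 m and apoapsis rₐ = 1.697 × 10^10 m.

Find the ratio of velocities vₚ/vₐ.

Conservation of angular momentum gives rₚvₚ = rₐvₐ, so vₚ/vₐ = rₐ/rₚ.
vₚ/vₐ = 1.697e+10 / 1.826e+09 ≈ 9.294.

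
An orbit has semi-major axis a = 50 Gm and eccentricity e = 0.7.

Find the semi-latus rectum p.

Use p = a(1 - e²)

Convert to SI: a = 50 Gm = 5e+10 m.
p = a (1 − e²).
p = 5e+10 · (1 − (0.7)²) = 5e+10 · 0.51 ≈ 2.55e+10 m = 25.5 Gm.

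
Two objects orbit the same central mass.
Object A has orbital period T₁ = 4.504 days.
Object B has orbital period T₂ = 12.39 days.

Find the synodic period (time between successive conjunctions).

Convert to SI: T₁ = 4.504 days = 389146 s; T₂ = 12.39 days = 1.0705e+06 s.
T_syn = |T₁ · T₂ / (T₁ − T₂)|.
T_syn = |389146 · 1.0705e+06 / (389146 − 1.0705e+06)| s ≈ 6.114e+05 s = 7.076 days.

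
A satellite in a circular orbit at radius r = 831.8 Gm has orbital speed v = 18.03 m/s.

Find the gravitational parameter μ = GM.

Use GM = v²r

Convert to SI: r = 831.8 Gm = 8.318e+11 m.
For a circular orbit v² = GM/r, so GM = v² · r.
GM = (18.03)² · 8.318e+11 m³/s² ≈ 2.704e+14 m³/s² = 2.704 × 10^14 m³/s².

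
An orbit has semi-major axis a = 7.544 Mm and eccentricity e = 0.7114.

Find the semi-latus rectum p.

Convert to SI: a = 7.544 Mm = 7.544e+06 m.
p = a (1 − e²).
p = 7.544e+06 · (1 − (0.7114)²) = 7.544e+06 · 0.49391 ≈ 3.726e+06 m = 3.726 Mm.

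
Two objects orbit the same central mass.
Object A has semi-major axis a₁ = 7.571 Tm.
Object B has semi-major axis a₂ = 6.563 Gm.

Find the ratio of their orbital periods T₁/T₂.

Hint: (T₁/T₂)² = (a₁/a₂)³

Convert to SI: a₁ = 7.571 Tm = 7.571e+12 m; a₂ = 6.563 Gm = 6.563e+09 m.
From Kepler's third law, (T₁/T₂)² = (a₁/a₂)³, so T₁/T₂ = (a₁/a₂)^(3/2).
a₁/a₂ = 7.571e+12 / 6.563e+09 = 1153.59.
T₁/T₂ = (1153.59)^(3/2) ≈ 3.918e+04.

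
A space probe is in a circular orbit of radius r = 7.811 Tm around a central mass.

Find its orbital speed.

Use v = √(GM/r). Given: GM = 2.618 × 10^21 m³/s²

Convert to SI: r = 7.811 Tm = 7.811e+12 m.
For a circular orbit, gravity supplies the centripetal force, so v = √(GM / r).
v = √(2.618e+21 / 7.811e+12) m/s ≈ 1.831e+04 m/s = 18.31 km/s.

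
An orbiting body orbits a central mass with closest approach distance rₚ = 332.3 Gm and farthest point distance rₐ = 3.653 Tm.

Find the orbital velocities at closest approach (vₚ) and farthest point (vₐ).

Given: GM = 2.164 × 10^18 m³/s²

Convert to SI: rₚ = 332.3 Gm = 3.323e+11 m; rₐ = 3.653 Tm = 3.653e+12 m.
Use the vis-viva equation v² = GM(2/r − 1/a) with a = (rₚ + rₐ)/2 = (3.323e+11 + 3.653e+12)/2 = 1.99265e+12 m.
vₚ = √(GM · (2/rₚ − 1/a)) = √(2.164e+18 · (2/3.323e+11 − 1/1.99265e+12)) m/s ≈ 3455 m/s = 3.455 km/s.
vₐ = √(GM · (2/rₐ − 1/a)) = √(2.164e+18 · (2/3.653e+12 − 1/1.99265e+12)) m/s ≈ 314.3 m/s = 314.3 m/s.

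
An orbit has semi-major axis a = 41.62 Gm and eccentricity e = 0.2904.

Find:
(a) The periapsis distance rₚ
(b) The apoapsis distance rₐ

Convert to SI: a = 41.62 Gm = 4.162e+10 m.
(a) rₚ = a(1 − e) = 4.162e+10 · (1 − 0.2904) = 4.162e+10 · 0.7096 ≈ 2.953e+10 m = 29.53 Gm.
(b) rₐ = a(1 + e) = 4.162e+10 · (1 + 0.2904) = 4.162e+10 · 1.2904 ≈ 5.371e+10 m = 53.71 Gm.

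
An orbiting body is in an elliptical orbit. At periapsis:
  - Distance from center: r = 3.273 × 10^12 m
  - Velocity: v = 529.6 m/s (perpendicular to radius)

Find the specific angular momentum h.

With v perpendicular to r, h = r · v.
h = 3.273e+12 · 529.6 m²/s ≈ 1.733e+15 m²/s.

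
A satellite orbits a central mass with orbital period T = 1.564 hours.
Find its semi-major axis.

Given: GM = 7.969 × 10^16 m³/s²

Convert to SI: T = 1.564 hours = 5630.4 s.
Invert Kepler's third law: a = (GM · T² / (4π²))^(1/3).
Substituting T = 5630.4 s and GM = 7.969e+16 m³/s²:
a = (7.969e+16 · (5630.4)² / (4π²))^(1/3) m
a ≈ 4e+07 m = 40 Mm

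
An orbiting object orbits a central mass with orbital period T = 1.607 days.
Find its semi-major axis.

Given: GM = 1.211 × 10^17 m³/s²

Convert to SI: T = 1.607 days = 138845 s.
Invert Kepler's third law: a = (GM · T² / (4π²))^(1/3).
Substituting T = 138845 s and GM = 1.211e+17 m³/s²:
a = (1.211e+17 · (138845)² / (4π²))^(1/3) m
a ≈ 3.896e+08 m = 389.6 Mm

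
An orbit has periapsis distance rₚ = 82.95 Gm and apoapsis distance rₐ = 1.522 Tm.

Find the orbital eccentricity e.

Convert to SI: rₚ = 82.95 Gm = 8.295e+10 m; rₐ = 1.522 Tm = 1.522e+12 m.
e = (rₐ − rₚ) / (rₐ + rₚ).
e = (1.522e+12 − 8.295e+10) / (1.522e+12 + 8.295e+10) = 1.43905e+12 / 1.60495e+12 ≈ 0.8966.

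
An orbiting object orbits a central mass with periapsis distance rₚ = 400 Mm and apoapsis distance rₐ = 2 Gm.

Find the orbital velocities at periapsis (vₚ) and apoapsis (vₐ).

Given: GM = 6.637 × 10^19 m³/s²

Convert to SI: rₚ = 400 Mm = 4e+08 m; rₐ = 2 Gm = 2e+09 m.
Use the vis-viva equation v² = GM(2/r − 1/a) with a = (rₚ + rₐ)/2 = (4e+08 + 2e+09)/2 = 1.2e+09 m.
vₚ = √(GM · (2/rₚ − 1/a)) = √(6.637e+19 · (2/4e+08 − 1/1.2e+09)) m/s ≈ 5.259e+05 m/s = 525.9 km/s.
vₐ = √(GM · (2/rₐ − 1/a)) = √(6.637e+19 · (2/2e+09 − 1/1.2e+09)) m/s ≈ 1.052e+05 m/s = 105.2 km/s.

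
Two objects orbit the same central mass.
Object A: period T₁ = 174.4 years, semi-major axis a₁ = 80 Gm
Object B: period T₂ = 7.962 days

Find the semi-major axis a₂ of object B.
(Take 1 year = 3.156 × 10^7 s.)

Convert to SI: T₁ = 174.4 years = 5.50406e+09 s; a₁ = 80 Gm = 8e+10 m; T₂ = 7.962 days = 687917 s.
Kepler's third law: (T₁/T₂)² = (a₁/a₂)³ ⇒ a₂ = a₁ · (T₂/T₁)^(2/3).
T₂/T₁ = 687917 / 5.50406e+09 = 0.000124983.
a₂ = 8e+10 · (0.000124983)^(2/3) m ≈ 2e+08 m = 200 Mm.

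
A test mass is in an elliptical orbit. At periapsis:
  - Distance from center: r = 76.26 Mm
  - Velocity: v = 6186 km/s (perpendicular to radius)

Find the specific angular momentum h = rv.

Convert to SI: r = 76.26 Mm = 7.626e+07 m; v = 6186 km/s = 6.186e+06 m/s.
With v perpendicular to r, h = r · v.
h = 7.626e+07 · 6.186e+06 m²/s ≈ 4.717e+14 m²/s.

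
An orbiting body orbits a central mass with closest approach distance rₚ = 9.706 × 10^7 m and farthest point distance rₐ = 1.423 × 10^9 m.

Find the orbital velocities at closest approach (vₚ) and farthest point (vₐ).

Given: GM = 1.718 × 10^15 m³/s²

Use the vis-viva equation v² = GM(2/r − 1/a) with a = (rₚ + rₐ)/2 = (9.706e+07 + 1.423e+09)/2 = 7.6003e+08 m.
vₚ = √(GM · (2/rₚ − 1/a)) = √(1.718e+15 · (2/9.706e+07 − 1/7.6003e+08)) m/s ≈ 5757 m/s = 5.757 km/s.
vₐ = √(GM · (2/rₐ − 1/a)) = √(1.718e+15 · (2/1.423e+09 − 1/7.6003e+08)) m/s ≈ 392.7 m/s = 392.7 m/s.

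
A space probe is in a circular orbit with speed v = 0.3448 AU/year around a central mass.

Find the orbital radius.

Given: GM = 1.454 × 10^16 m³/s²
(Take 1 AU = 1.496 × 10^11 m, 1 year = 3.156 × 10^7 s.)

Convert to SI: v = 0.3448 AU/year = 1634.41 m/s.
For a circular orbit, v² = GM / r, so r = GM / v².
r = 1.454e+16 / (1634.41)² m ≈ 5.443e+09 m = 0.03638 AU.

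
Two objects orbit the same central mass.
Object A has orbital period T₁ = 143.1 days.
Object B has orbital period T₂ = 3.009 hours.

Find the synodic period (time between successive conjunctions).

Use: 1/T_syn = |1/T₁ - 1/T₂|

Convert to SI: T₁ = 143.1 days = 1.23638e+07 s; T₂ = 3.009 hours = 10832.4 s.
T_syn = |T₁ · T₂ / (T₁ − T₂)|.
T_syn = |1.23638e+07 · 10832.4 / (1.23638e+07 − 10832.4)| s ≈ 1.084e+04 s = 3.012 hours.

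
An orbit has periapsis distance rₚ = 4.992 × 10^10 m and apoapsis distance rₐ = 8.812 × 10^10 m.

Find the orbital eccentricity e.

e = (rₐ − rₚ) / (rₐ + rₚ).
e = (8.812e+10 − 4.992e+10) / (8.812e+10 + 4.992e+10) = 3.82e+10 / 1.3804e+11 ≈ 0.2767.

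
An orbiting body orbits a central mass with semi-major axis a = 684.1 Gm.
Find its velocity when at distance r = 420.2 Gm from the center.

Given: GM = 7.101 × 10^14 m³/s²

Convert to SI: a = 684.1 Gm = 6.841e+11 m; r = 420.2 Gm = 4.202e+11 m.
Vis-viva: v = √(GM · (2/r − 1/a)).
2/r − 1/a = 2/4.202e+11 − 1/6.841e+11 = 3.29786e-12 m⁻¹.
v = √(7.101e+14 · 3.29786e-12) m/s ≈ 48.39 m/s = 48.39 m/s.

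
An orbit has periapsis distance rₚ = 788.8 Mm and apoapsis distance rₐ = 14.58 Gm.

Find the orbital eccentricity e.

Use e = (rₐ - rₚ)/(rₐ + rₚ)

Convert to SI: rₚ = 788.8 Mm = 7.888e+08 m; rₐ = 14.58 Gm = 1.458e+10 m.
e = (rₐ − rₚ) / (rₐ + rₚ).
e = (1.458e+10 − 7.888e+08) / (1.458e+10 + 7.888e+08) = 1.37912e+10 / 1.53688e+10 ≈ 0.8974.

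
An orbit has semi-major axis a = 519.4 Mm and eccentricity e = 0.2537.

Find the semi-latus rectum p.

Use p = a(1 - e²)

Convert to SI: a = 519.4 Mm = 5.194e+08 m.
p = a (1 − e²).
p = 5.194e+08 · (1 − (0.2537)²) = 5.194e+08 · 0.935636 ≈ 4.86e+08 m = 486 Mm.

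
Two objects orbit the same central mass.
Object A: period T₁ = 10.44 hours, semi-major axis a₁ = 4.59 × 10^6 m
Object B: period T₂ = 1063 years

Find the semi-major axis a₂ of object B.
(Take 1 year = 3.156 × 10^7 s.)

Convert to SI: T₁ = 10.44 hours = 37584 s; T₂ = 1063 years = 3.35483e+10 s.
Kepler's third law: (T₁/T₂)² = (a₁/a₂)³ ⇒ a₂ = a₁ · (T₂/T₁)^(2/3).
T₂/T₁ = 3.35483e+10 / 37584 = 892621.
a₂ = 4.59e+06 · (892621)^(2/3) m ≈ 4.255e+10 m = 4.255 × 10^10 m.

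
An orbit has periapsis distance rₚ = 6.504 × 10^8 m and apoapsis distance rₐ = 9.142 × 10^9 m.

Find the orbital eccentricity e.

e = (rₐ − rₚ) / (rₐ + rₚ).
e = (9.142e+09 − 6.504e+08) / (9.142e+09 + 6.504e+08) = 8.4916e+09 / 9.7924e+09 ≈ 0.8672.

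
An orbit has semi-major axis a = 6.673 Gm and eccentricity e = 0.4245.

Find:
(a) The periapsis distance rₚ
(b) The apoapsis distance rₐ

Convert to SI: a = 6.673 Gm = 6.673e+09 m.
(a) rₚ = a(1 − e) = 6.673e+09 · (1 − 0.4245) = 6.673e+09 · 0.5755 ≈ 3.84e+09 m = 3.84 Gm.
(b) rₐ = a(1 + e) = 6.673e+09 · (1 + 0.4245) = 6.673e+09 · 1.4245 ≈ 9.506e+09 m = 9.506 Gm.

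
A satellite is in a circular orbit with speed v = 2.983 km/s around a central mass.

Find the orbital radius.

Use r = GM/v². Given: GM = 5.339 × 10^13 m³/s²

Convert to SI: v = 2.983 km/s = 2983 m/s.
For a circular orbit, v² = GM / r, so r = GM / v².
r = 5.339e+13 / (2983)² m ≈ 6e+06 m = 6 Mm.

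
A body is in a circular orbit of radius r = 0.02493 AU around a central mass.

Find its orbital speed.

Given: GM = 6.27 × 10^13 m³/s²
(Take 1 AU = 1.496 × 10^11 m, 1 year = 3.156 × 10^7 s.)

Convert to SI: r = 0.02493 AU = 3.72953e+09 m.
For a circular orbit, gravity supplies the centripetal force, so v = √(GM / r).
v = √(6.27e+13 / 3.72953e+09) m/s ≈ 129.7 m/s = 0.02735 AU/year.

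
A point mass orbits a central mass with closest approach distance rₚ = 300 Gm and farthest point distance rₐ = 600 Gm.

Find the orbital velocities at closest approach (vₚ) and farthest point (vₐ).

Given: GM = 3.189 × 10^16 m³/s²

Convert to SI: rₚ = 300 Gm = 3e+11 m; rₐ = 600 Gm = 6e+11 m.
Use the vis-viva equation v² = GM(2/r − 1/a) with a = (rₚ + rₐ)/2 = (3e+11 + 6e+11)/2 = 4.5e+11 m.
vₚ = √(GM · (2/rₚ − 1/a)) = √(3.189e+16 · (2/3e+11 − 1/4.5e+11)) m/s ≈ 376.5 m/s = 376.5 m/s.
vₐ = √(GM · (2/rₐ − 1/a)) = √(3.189e+16 · (2/6e+11 − 1/4.5e+11)) m/s ≈ 188.2 m/s = 188.2 m/s.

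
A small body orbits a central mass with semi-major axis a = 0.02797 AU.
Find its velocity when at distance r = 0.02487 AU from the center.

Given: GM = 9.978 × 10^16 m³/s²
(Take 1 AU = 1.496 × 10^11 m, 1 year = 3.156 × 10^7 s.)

Convert to SI: a = 0.02797 AU = 4.18431e+09 m; r = 0.02487 AU = 3.72055e+09 m.
Vis-viva: v = √(GM · (2/r − 1/a)).
2/r − 1/a = 2/3.72055e+09 − 1/4.18431e+09 = 2.98567e-10 m⁻¹.
v = √(9.978e+16 · 2.98567e-10) m/s ≈ 5458 m/s = 1.151 AU/year.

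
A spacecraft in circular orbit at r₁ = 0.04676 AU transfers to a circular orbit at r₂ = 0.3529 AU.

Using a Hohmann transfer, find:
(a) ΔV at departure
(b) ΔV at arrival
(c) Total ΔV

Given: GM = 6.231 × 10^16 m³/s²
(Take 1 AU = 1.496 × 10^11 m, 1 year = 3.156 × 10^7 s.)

Convert to SI: r₁ = 0.04676 AU = 6.9953e+09 m; r₂ = 0.3529 AU = 5.27938e+10 m.
Transfer semi-major axis: a_t = (r₁ + r₂)/2 = (6.9953e+09 + 5.27938e+10)/2 = 2.98946e+10 m.
Circular speeds: v₁ = √(GM/r₁) = 2984.53 m/s, v₂ = √(GM/r₂) = 1086.39 m/s.
Transfer speeds (vis-viva v² = GM(2/r − 1/a_t)): v₁ᵗ = 3966.17 m/s, v₂ᵗ = 525.526 m/s.
(a) ΔV₁ = |v₁ᵗ − v₁| ≈ 981.6 m/s = 0.2071 AU/year.
(b) ΔV₂ = |v₂ − v₂ᵗ| ≈ 560.9 m/s = 0.1183 AU/year.
(c) ΔV_total = ΔV₁ + ΔV₂ ≈ 1543 m/s = 0.3254 AU/year.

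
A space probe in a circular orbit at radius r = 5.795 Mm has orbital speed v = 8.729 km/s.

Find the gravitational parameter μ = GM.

Convert to SI: r = 5.795 Mm = 5.795e+06 m; v = 8.729 km/s = 8729 m/s.
For a circular orbit v² = GM/r, so GM = v² · r.
GM = (8729)² · 5.795e+06 m³/s² ≈ 4.416e+14 m³/s² = 4.416 × 10^14 m³/s².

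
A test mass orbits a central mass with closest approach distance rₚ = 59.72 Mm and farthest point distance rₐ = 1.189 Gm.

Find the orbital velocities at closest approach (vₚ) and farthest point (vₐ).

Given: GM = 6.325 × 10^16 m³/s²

Convert to SI: rₚ = 59.72 Mm = 5.972e+07 m; rₐ = 1.189 Gm = 1.189e+09 m.
Use the vis-viva equation v² = GM(2/r − 1/a) with a = (rₚ + rₐ)/2 = (5.972e+07 + 1.189e+09)/2 = 6.2436e+08 m.
vₚ = √(GM · (2/rₚ − 1/a)) = √(6.325e+16 · (2/5.972e+07 − 1/6.2436e+08)) m/s ≈ 4.491e+04 m/s = 44.91 km/s.
vₐ = √(GM · (2/rₐ − 1/a)) = √(6.325e+16 · (2/1.189e+09 − 1/6.2436e+08)) m/s ≈ 2256 m/s = 2.256 km/s.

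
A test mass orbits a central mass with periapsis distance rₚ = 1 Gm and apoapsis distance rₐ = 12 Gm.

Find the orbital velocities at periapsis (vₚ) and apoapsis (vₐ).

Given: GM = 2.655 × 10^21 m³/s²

Convert to SI: rₚ = 1 Gm = 1e+09 m; rₐ = 12 Gm = 1.2e+10 m.
Use the vis-viva equation v² = GM(2/r − 1/a) with a = (rₚ + rₐ)/2 = (1e+09 + 1.2e+10)/2 = 6.5e+09 m.
vₚ = √(GM · (2/rₚ − 1/a)) = √(2.655e+21 · (2/1e+09 − 1/6.5e+09)) m/s ≈ 2.214e+06 m/s = 2214 km/s.
vₐ = √(GM · (2/rₐ − 1/a)) = √(2.655e+21 · (2/1.2e+10 − 1/6.5e+09)) m/s ≈ 1.845e+05 m/s = 184.5 km/s.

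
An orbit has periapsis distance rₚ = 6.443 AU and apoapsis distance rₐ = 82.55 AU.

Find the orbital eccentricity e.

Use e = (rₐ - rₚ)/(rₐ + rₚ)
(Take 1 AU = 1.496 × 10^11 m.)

Convert to SI: rₚ = 6.443 AU = 9.63873e+11 m; rₐ = 82.55 AU = 1.23495e+13 m.
e = (rₐ − rₚ) / (rₐ + rₚ).
e = (1.23495e+13 − 9.63873e+11) / (1.23495e+13 + 9.63873e+11) = 1.13856e+13 / 1.33134e+13 ≈ 0.8552.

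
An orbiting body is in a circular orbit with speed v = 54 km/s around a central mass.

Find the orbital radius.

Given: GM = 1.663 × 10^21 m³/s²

Convert to SI: v = 54 km/s = 54000 m/s.
For a circular orbit, v² = GM / r, so r = GM / v².
r = 1.663e+21 / (54000)² m ≈ 5.703e+11 m = 5.703 × 10^11 m.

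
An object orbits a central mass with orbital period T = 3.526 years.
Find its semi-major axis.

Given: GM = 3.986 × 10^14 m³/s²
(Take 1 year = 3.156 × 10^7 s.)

Convert to SI: T = 3.526 years = 1.11281e+08 s.
Invert Kepler's third law: a = (GM · T² / (4π²))^(1/3).
Substituting T = 1.11281e+08 s and GM = 3.986e+14 m³/s²:
a = (3.986e+14 · (1.11281e+08)² / (4π²))^(1/3) m
a ≈ 5e+09 m = 5 Gm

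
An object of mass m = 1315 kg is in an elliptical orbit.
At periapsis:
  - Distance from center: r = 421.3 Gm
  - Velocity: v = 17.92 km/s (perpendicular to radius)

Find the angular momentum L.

Convert to SI: r = 421.3 Gm = 4.213e+11 m; v = 17.92 km/s = 17920 m/s.
Since v is perpendicular to r, L = m · v · r.
L = 1315 · 17920 · 4.213e+11 kg·m²/s ≈ 9.928e+18 kg·m²/s.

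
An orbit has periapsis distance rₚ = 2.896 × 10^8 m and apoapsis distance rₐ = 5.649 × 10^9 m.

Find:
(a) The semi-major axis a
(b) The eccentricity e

(a) a = (rₚ + rₐ) / 2 = (2.896e+08 + 5.649e+09) / 2 ≈ 2.969e+09 m = 2.969 × 10^9 m.
(b) e = (rₐ − rₚ) / (rₐ + rₚ) = (5.649e+09 − 2.896e+08) / (5.649e+09 + 2.896e+08) ≈ 0.9025.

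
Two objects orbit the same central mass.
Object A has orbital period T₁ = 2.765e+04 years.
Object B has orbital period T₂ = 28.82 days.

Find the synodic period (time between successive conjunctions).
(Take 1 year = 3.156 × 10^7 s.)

Convert to SI: T₁ = 2.765e+04 years = 8.72634e+11 s; T₂ = 28.82 days = 2.49005e+06 s.
T_syn = |T₁ · T₂ / (T₁ − T₂)|.
T_syn = |8.72634e+11 · 2.49005e+06 / (8.72634e+11 − 2.49005e+06)| s ≈ 2.49e+06 s = 28.82 days.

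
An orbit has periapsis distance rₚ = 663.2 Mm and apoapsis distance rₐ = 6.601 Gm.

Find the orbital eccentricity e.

Convert to SI: rₚ = 663.2 Mm = 6.632e+08 m; rₐ = 6.601 Gm = 6.601e+09 m.
e = (rₐ − rₚ) / (rₐ + rₚ).
e = (6.601e+09 − 6.632e+08) / (6.601e+09 + 6.632e+08) = 5.9378e+09 / 7.2642e+09 ≈ 0.8174.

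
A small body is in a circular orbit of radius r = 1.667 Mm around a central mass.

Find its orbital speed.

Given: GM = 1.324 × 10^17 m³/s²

Convert to SI: r = 1.667 Mm = 1.667e+06 m.
For a circular orbit, gravity supplies the centripetal force, so v = √(GM / r).
v = √(1.324e+17 / 1.667e+06) m/s ≈ 2.818e+05 m/s = 281.8 km/s.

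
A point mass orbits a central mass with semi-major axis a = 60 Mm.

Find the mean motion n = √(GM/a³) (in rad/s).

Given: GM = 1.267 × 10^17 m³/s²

Convert to SI: a = 60 Mm = 6e+07 m.
n = √(GM / a³).
n = √(1.267e+17 / (6e+07)³) rad/s ≈ 0.0007659 rad/s.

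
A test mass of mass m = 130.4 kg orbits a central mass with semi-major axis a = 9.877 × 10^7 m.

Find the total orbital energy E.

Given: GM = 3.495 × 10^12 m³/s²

E = −GMm / (2a).
E = −3.495e+12 · 130.4 / (2 · 9.877e+07) J ≈ -2.307e+06 J = -2.307 MJ.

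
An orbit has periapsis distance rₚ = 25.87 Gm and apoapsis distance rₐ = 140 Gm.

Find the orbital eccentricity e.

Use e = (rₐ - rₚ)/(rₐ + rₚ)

Convert to SI: rₚ = 25.87 Gm = 2.587e+10 m; rₐ = 140 Gm = 1.4e+11 m.
e = (rₐ − rₚ) / (rₐ + rₚ).
e = (1.4e+11 − 2.587e+10) / (1.4e+11 + 2.587e+10) = 1.1413e+11 / 1.6587e+11 ≈ 0.6881.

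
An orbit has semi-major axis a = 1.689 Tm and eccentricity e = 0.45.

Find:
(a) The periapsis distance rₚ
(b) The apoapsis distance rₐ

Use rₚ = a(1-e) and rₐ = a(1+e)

Convert to SI: a = 1.689 Tm = 1.689e+12 m.
(a) rₚ = a(1 − e) = 1.689e+12 · (1 − 0.45) = 1.689e+12 · 0.55 ≈ 9.29e+11 m = 929 Gm.
(b) rₐ = a(1 + e) = 1.689e+12 · (1 + 0.45) = 1.689e+12 · 1.45 ≈ 2.449e+12 m = 2.449 Tm.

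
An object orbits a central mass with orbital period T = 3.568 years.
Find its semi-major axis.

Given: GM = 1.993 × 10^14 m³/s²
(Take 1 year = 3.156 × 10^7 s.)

Convert to SI: T = 3.568 years = 1.12606e+08 s.
Invert Kepler's third law: a = (GM · T² / (4π²))^(1/3).
Substituting T = 1.12606e+08 s and GM = 1.993e+14 m³/s²:
a = (1.993e+14 · (1.12606e+08)² / (4π²))^(1/3) m
a ≈ 4e+09 m = 4 Gm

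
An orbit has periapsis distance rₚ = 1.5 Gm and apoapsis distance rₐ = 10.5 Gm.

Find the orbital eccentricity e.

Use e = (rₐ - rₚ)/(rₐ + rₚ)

Convert to SI: rₚ = 1.5 Gm = 1.5e+09 m; rₐ = 10.5 Gm = 1.05e+10 m.
e = (rₐ − rₚ) / (rₐ + rₚ).
e = (1.05e+10 − 1.5e+09) / (1.05e+10 + 1.5e+09) = 9e+09 / 1.2e+10 ≈ 0.75.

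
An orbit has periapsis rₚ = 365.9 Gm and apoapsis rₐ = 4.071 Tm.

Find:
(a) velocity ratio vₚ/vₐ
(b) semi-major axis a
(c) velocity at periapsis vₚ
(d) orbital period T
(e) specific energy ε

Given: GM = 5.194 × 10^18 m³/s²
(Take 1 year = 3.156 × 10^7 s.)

Convert to SI: rₚ = 365.9 Gm = 3.659e+11 m; rₐ = 4.071 Tm = 4.071e+12 m.
(a) Conservation of angular momentum (rₚvₚ = rₐvₐ) gives vₚ/vₐ = rₐ/rₚ = 4.071e+12/3.659e+11 ≈ 11.13
(b) a = (rₚ + rₐ)/2 = (3.659e+11 + 4.071e+12)/2 ≈ 2.218e+12 m
(c) With a = (rₚ + rₐ)/2 = 2.21845e+12 m, vₚ = √(GM (2/rₚ − 1/a)) = √(5.194e+18 · (2/3.659e+11 − 1/2.21845e+12)) m/s ≈ 5104 m/s
(d) With a = (rₚ + rₐ)/2 = 2.21845e+12 m, T = 2π √(a³/GM) = 2π √((2.21845e+12)³/5.194e+18) s ≈ 9.11e+09 s
(e) With a = (rₚ + rₐ)/2 = 2.21845e+12 m, ε = −GM/(2a) = −5.194e+18/(2 · 2.21845e+12) J/kg ≈ -1.171e+06 J/kg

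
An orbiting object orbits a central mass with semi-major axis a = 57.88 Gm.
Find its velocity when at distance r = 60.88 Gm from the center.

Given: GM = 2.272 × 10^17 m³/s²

Convert to SI: a = 57.88 Gm = 5.788e+10 m; r = 60.88 Gm = 6.088e+10 m.
Vis-viva: v = √(GM · (2/r − 1/a)).
2/r − 1/a = 2/6.088e+10 − 1/5.788e+10 = 1.55744e-11 m⁻¹.
v = √(2.272e+17 · 1.55744e-11) m/s ≈ 1881 m/s = 1.881 km/s.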